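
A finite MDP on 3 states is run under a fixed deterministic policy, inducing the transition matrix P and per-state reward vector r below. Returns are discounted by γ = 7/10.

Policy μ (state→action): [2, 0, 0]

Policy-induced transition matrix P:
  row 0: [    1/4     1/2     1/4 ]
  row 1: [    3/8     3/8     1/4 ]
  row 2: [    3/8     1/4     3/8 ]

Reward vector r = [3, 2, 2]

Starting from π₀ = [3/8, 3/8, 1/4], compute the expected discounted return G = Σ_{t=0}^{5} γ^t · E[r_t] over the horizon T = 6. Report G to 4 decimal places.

G = 6.9010

t=0: π = [0.3750, 0.3750, 0.2500], E[r] = 2.3750, γ^t·E[r] = 2.375000, running G = 2.375000
t=1: π = [0.3281, 0.3906, 0.2813], E[r] = 2.3281, γ^t·E[r] = 1.629688, running G = 4.004688
t=2: π = [0.3340, 0.3809, 0.2852], E[r] = 2.3340, γ^t·E[r] = 1.143652, running G = 5.148340
t=3: π = [0.3333, 0.3811, 0.2856], E[r] = 2.3333, γ^t·E[r] = 0.800305, running G = 5.948645
t=4: π = [0.3333, 0.3810, 0.2857], E[r] = 2.3333, γ^t·E[r] = 0.560236, running G = 6.508881
t=5: π = [0.3333, 0.3810, 0.2857], E[r] = 2.3333, γ^t·E[r] = 0.392163, running G = 6.901044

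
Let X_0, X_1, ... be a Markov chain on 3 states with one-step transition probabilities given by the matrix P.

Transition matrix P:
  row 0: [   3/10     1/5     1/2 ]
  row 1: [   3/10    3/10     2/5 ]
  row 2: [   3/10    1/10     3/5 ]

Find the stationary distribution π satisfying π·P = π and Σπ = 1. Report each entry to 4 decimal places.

π = [0.3000, 0.1625, 0.5375]

Balance equations π_j = Σ_i π_i·P[i][j]:
  π_0 = 3/10·π_0 + 3/10·π_1 + 3/10·π_2
  π_1 = 1/5·π_0 + 3/10·π_1 + 1/10·π_2
  normalize: π_0 + π_1 + π_2 = 1
Solving the linear system gives exactly π = [3/10, 13/80, 43/80].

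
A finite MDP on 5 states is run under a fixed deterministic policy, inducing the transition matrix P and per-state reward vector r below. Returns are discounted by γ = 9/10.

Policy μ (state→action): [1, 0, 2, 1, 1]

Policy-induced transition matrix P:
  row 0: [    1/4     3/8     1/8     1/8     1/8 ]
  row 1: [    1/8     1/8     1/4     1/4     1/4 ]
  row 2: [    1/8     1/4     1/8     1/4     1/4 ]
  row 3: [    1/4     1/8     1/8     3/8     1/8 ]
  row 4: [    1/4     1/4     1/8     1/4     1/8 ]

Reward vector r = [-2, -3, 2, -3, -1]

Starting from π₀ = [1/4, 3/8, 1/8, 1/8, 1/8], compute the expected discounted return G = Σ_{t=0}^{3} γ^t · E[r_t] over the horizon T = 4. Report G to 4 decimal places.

G = -5.8982

t=0: π = [0.2500, 0.3750, 0.1250, 0.1250, 0.1250], E[r] = -1.8750, γ^t·E[r] = -1.875000, running G = -1.875000
t=1: π = [0.1875, 0.2188, 0.1719, 0.2344, 0.1875], E[r] = -1.5781, γ^t·E[r] = -1.420313, running G = -3.295313
t=2: π = [0.2012, 0.2168, 0.1523, 0.2559, 0.1738], E[r] = -1.6895, γ^t·E[r] = -1.368457, running G = -4.663770
t=3: π = [0.2039, 0.2161, 0.1521, 0.2568, 0.1711], E[r] = -1.6934, γ^t·E[r] = -1.234459, running G = -5.898229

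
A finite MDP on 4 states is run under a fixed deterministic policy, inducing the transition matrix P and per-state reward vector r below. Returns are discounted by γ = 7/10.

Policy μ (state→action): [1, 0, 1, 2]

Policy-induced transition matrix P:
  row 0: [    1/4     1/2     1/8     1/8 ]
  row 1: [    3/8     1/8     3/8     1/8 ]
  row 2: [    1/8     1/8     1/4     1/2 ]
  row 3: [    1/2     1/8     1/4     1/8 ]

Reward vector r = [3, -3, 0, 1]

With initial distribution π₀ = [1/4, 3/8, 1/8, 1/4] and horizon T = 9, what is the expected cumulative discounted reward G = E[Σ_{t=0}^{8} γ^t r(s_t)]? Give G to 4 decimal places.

t=0: π = [0.2500, 0.3750, 0.1250, 0.2500], E[r] = -0.1250, γ^t·E[r] = -0.125000, running G = -0.125000
t=1: π = [0.3438, 0.2188, 0.2656, 0.1719], E[r] = 0.5469, γ^t·E[r] = 0.382813, running G = 0.257813
t=2: π = [0.2871, 0.2539, 0.2344, 0.2246], E[r] = 0.3242, γ^t·E[r] = 0.158867, running G = 0.416680
t=3: π = [0.3086, 0.2327, 0.2458, 0.2129], E[r] = 0.4407, γ^t·E[r] = 0.151151, running G = 0.567831
t=4: π = [0.3016, 0.2407, 0.2405, 0.2172], E[r] = 0.3997, γ^t·E[r] = 0.095980, running G = 0.663811
t=5: π = [0.3043, 0.2381, 0.2424, 0.2152], E[r] = 0.4139, γ^t·E[r] = 0.069563, running G = 0.733374
t=6: π = [0.3033, 0.2391, 0.2417, 0.2159], E[r] = 0.4083, γ^t·E[r] = 0.048037, running G = 0.781411
t=7: π = [0.3036, 0.2387, 0.2420, 0.2156], E[r] = 0.4104, γ^t·E[r] = 0.033800, running G = 0.815212
t=8: π = [0.3035, 0.2389, 0.2419, 0.2157], E[r] = 0.4096, γ^t·E[r] = 0.023615, running G = 0.838827

G = 0.8388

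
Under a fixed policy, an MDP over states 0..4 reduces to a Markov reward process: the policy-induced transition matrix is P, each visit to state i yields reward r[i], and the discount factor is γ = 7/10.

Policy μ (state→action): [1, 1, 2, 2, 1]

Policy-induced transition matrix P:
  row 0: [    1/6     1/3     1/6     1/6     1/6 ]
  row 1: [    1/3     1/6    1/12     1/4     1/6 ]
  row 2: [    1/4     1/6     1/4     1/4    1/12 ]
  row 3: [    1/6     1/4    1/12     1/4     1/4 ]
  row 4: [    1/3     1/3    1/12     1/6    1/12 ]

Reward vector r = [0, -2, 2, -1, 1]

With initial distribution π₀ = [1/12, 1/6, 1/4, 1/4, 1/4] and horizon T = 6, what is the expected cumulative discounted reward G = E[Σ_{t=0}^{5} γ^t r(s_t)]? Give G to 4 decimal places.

t=0: π = [0.0833, 0.1667, 0.2500, 0.2500, 0.2500], E[r] = 0.1667, γ^t·E[r] = 0.166667, running G = 0.166667
t=1: π = [0.2569, 0.2431, 0.1319, 0.2222, 0.1458], E[r] = -0.2986, γ^t·E[r] = -0.209028, running G = -0.042361
t=2: π = [0.2425, 0.2523, 0.1267, 0.2164, 0.1620], E[r] = -0.3056, γ^t·E[r] = -0.149722, running G = -0.192083
t=3: π = [0.2463, 0.2521, 0.1247, 0.2163, 0.1606], E[r] = -0.3106, γ^t·E[r] = -0.106526, running G = -0.298609
t=4: π = [0.2458, 0.2525, 0.1246, 0.2161, 0.1609], E[r] = -0.3109, γ^t·E[r] = -0.074654, running G = -0.373263
t=5: π = [0.2460, 0.2525, 0.1246, 0.2161, 0.1609], E[r] = -0.3110, γ^t·E[r] = -0.052266, running G = -0.425529

G = -0.4255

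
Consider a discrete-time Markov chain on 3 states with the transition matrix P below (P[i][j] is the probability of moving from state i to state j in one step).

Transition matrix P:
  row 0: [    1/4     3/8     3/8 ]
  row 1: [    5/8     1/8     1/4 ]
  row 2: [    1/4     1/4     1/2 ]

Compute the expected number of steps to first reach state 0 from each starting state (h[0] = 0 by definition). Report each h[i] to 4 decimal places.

First-step conditioning: h[0] = 0; for i ≠ 0, h[i] = 1 + Σ_k P[i][k]·h[k].
  h[1] = 1 + 1/8·h[1] + 1/4·h[2]
  h[2] = 1 + 1/4·h[1] + 1/2·h[2]
Solving the 2×2 linear system over states ≠ 0 gives exactly h = [0, 2, 3] (h[0] = 0 is the target).

h = [0.0000, 2.0000, 3.0000]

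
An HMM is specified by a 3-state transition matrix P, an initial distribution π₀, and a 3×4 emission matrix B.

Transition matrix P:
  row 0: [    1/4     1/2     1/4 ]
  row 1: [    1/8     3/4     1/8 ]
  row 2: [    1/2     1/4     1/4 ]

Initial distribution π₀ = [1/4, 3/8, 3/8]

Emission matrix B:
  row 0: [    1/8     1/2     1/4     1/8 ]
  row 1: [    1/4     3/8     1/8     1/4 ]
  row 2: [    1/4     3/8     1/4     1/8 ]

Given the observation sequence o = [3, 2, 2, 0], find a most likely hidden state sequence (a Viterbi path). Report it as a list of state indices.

t=0: δ = [3.125e-02, 9.375e-02, 4.688e-02]  (obs o_0=3)
t=1: δ = [5.859e-03, 8.789e-03, 2.930e-03]  ψ = [2, 1, 1]  (obs o_1=2)
t=2: δ = [3.662e-04, 8.240e-04, 3.662e-04]  ψ = [0, 1, 0]  (obs o_2=2)
t=3: δ = [2.289e-05, 1.545e-04, 2.575e-05]  ψ = [2, 1, 1]  (obs o_3=0)
backtrack: best end state = 1; path = [1, 1, 1, 1]

path = [1, 1, 1, 1]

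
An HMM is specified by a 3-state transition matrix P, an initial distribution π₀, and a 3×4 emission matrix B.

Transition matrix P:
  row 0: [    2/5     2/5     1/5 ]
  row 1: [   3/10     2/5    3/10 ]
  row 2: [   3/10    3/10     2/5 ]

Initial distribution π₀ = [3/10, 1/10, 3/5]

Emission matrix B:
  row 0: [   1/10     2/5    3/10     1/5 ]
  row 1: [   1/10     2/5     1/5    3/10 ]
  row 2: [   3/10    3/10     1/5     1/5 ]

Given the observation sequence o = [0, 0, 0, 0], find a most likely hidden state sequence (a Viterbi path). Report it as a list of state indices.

path = [2, 2, 2, 2]

t=0: δ = [3.000e-02, 1.000e-02, 1.800e-01]  (obs o_0=0)
t=1: δ = [5.400e-03, 5.400e-03, 2.160e-02]  ψ = [2, 2, 2]  (obs o_1=0)
t=2: δ = [6.480e-04, 6.480e-04, 2.592e-03]  ψ = [2, 2, 2]  (obs o_2=0)
t=3: δ = [7.776e-05, 7.776e-05, 3.110e-04]  ψ = [2, 2, 2]  (obs o_3=0)
backtrack: best end state = 2; path = [2, 2, 2, 2]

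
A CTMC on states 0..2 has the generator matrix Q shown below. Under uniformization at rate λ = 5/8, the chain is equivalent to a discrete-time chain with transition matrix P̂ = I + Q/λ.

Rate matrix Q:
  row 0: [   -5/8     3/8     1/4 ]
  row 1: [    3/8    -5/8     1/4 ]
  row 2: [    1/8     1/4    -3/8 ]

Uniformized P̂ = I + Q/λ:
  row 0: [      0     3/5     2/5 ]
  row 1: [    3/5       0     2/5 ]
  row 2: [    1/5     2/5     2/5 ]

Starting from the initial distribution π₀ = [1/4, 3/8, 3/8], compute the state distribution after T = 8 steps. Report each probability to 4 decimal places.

t=0: π = [0.2500, 0.3750, 0.3750]
t=1: π = [0.3000, 0.3000, 0.4000]
t=2: π = [0.2600, 0.3400, 0.4000]
t=3: π = [0.2840, 0.3160, 0.4000]
t=4: π = [0.2696, 0.3304, 0.4000]
t=5: π = [0.2782, 0.3218, 0.4000]
t=6: π = [0.2731, 0.3269, 0.4000]
t=7: π = [0.2762, 0.3238, 0.4000]
t=8: π = [0.2743, 0.3257, 0.4000]

π = [0.2743, 0.3257, 0.4000]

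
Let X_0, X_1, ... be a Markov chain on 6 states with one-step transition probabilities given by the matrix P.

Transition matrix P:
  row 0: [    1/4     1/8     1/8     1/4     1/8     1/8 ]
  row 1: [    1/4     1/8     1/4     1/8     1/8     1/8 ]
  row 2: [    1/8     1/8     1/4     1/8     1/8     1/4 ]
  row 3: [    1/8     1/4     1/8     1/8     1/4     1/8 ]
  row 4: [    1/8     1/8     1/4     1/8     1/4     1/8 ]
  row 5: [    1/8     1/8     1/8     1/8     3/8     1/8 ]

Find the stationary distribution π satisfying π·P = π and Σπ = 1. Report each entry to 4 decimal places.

π = [0.1633, 0.1432, 0.1928, 0.1454, 0.2062, 0.1491]

Balance equations π_j = Σ_i π_i·P[i][j]:
  π_0 = 1/4·π_0 + 1/4·π_1 + 1/8·π_2 + 1/8·π_3 + 1/8·π_4 + 1/8·π_5
  π_1 = 1/8·π_0 + 1/8·π_1 + 1/8·π_2 + 1/4·π_3 + 1/8·π_4 + 1/8·π_5
  π_2 = 1/8·π_0 + 1/4·π_1 + 1/4·π_2 + 1/8·π_3 + 1/4·π_4 + 1/8·π_5
  π_3 = 1/4·π_0 + 1/8·π_1 + 1/8·π_2 + 1/8·π_3 + 1/8·π_4 + 1/8·π_5
  π_4 = 1/8·π_0 + 1/8·π_1 + 1/8·π_2 + 1/4·π_3 + 1/4·π_4 + 3/8·π_5
  normalize: π_0 + π_1 + π_2 + π_3 + π_4 + π_5 = 1
Solving the linear system gives exactly π = [73/447, 64/447, 1867/9685, 65/447, 5992/29055, 1444/9685].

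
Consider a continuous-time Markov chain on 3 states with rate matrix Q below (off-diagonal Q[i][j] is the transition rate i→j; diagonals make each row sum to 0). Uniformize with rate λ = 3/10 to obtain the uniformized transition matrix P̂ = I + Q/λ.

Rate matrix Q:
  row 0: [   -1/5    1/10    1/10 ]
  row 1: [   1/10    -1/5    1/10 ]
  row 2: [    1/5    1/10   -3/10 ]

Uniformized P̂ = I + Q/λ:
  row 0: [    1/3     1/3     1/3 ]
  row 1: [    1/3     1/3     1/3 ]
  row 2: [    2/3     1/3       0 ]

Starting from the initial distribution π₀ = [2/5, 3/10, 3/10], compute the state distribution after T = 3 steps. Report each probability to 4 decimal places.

t=0: π = [0.4000, 0.3000, 0.3000]
t=1: π = [0.4333, 0.3333, 0.2333]
t=2: π = [0.4111, 0.3333, 0.2556]
t=3: π = [0.4185, 0.3333, 0.2481]

π = [0.4185, 0.3333, 0.2481]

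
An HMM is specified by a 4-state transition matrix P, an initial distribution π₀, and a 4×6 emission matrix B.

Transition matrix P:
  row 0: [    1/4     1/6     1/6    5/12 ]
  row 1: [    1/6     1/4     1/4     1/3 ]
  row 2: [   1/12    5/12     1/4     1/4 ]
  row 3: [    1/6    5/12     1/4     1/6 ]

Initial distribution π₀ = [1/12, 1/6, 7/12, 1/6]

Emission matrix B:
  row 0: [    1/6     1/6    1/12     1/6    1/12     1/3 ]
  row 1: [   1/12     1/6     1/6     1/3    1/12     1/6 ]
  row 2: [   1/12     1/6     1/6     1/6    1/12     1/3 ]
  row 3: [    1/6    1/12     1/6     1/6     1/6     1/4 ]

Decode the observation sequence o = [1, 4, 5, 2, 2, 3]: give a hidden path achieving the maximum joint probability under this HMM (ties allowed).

t=0: δ = [1.389e-02, 2.778e-02, 9.722e-02, 1.389e-02]  (obs o_0=1)
t=1: δ = [6.752e-04, 3.376e-03, 2.025e-03, 4.051e-03]  ψ = [2, 2, 2, 2]  (obs o_1=4)
t=2: δ = [2.251e-04, 2.813e-04, 3.376e-04, 2.813e-04]  ψ = [3, 3, 3, 1]  (obs o_2=5)
t=3: δ = [4.689e-06, 2.344e-05, 1.407e-05, 1.563e-05]  ψ = [0, 2, 2, 0]  (obs o_3=2)
t=4: δ = [3.256e-07, 1.085e-06, 9.768e-07, 1.302e-06]  ψ = [1, 3, 1, 1]  (obs o_4=2)
t=5: δ = [3.618e-08, 1.809e-07, 5.427e-08, 6.030e-08]  ψ = [3, 3, 3, 1]  (obs o_5=3)
backtrack: best end state = 1; path = [2, 3, 2, 1, 3, 1]

path = [2, 3, 2, 1, 3, 1]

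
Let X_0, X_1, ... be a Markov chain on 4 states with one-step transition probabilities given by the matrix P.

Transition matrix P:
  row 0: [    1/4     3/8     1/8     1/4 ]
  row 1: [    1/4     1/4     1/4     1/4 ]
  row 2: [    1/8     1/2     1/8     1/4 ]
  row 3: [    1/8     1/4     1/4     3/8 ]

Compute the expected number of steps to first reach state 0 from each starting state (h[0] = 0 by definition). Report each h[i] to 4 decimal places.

First-step conditioning: h[0] = 0; for i ≠ 0, h[i] = 1 + Σ_k P[i][k]·h[k].
  h[1] = 1 + 1/4·h[1] + 1/4·h[2] + 1/4·h[3]
  h[2] = 1 + 1/2·h[1] + 1/8·h[2] + 1/4·h[3]
  h[3] = 1 + 1/4·h[1] + 1/4·h[2] + 3/8·h[3]
Solving the 3×3 linear system over states ≠ 0 gives exactly h = [0, 252/47, 280/47, 288/47] (h[0] = 0 is the target).

h = [0.0000, 5.3617, 5.9574, 6.1277]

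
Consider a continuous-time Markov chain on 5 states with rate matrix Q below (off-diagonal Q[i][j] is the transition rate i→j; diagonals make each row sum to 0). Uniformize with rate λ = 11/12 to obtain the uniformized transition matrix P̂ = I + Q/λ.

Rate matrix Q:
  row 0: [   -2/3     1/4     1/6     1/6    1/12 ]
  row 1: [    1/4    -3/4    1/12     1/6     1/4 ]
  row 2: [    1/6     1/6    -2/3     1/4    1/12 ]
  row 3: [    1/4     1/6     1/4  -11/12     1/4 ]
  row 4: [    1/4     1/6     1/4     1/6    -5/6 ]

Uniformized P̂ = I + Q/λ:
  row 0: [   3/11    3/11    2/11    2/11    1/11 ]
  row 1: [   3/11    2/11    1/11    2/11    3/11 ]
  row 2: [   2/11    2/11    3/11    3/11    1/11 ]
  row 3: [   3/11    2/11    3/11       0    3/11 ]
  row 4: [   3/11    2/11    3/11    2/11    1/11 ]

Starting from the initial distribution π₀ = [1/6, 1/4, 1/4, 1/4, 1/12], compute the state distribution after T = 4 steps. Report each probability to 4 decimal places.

π = [0.2534, 0.2048, 0.2125, 0.1702, 0.1591]

t=0: π = [0.1667, 0.2500, 0.2500, 0.2500, 0.0833]
t=1: π = [0.2500, 0.1970, 0.2121, 0.1591, 0.1818]
t=2: π = [0.2534, 0.2045, 0.2142, 0.1722, 0.1556]
t=3: π = [0.2533, 0.2049, 0.2125, 0.1700, 0.1594]
t=4: π = [0.2534, 0.2048, 0.2125, 0.1702, 0.1591]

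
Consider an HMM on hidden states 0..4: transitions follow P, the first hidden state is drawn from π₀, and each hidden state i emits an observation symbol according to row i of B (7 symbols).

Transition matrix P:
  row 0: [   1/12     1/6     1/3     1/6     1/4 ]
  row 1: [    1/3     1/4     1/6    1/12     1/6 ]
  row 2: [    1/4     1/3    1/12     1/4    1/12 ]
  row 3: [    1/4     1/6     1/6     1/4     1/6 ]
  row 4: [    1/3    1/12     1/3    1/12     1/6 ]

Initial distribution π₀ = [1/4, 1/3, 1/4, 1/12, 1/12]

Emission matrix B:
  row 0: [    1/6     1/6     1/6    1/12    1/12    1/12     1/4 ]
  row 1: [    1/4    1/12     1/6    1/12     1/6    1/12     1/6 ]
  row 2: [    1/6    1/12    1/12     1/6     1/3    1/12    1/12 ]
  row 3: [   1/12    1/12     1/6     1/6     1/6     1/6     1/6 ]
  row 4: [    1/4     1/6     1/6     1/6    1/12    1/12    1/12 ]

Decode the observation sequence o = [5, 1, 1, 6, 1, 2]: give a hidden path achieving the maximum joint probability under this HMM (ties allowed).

path = [1, 0, 4, 0, 4, 0]

t=0: δ = [2.083e-02, 2.778e-02, 2.083e-02, 1.389e-02, 6.944e-03]  (obs o_0=5)
t=1: δ = [1.543e-03, 5.787e-04, 5.787e-04, 4.340e-04, 8.681e-04]  ψ = [1, 1, 0, 2, 0]  (obs o_1=1)
t=2: δ = [4.823e-05, 2.143e-05, 4.287e-05, 2.143e-05, 6.430e-05]  ψ = [4, 0, 0, 0, 0]  (obs o_2=1)
t=3: δ = [5.358e-06, 2.381e-06, 1.786e-06, 1.786e-06, 1.005e-06]  ψ = [4, 2, 4, 2, 0]  (obs o_3=6)
t=4: δ = [1.323e-07, 7.442e-08, 1.488e-07, 7.442e-08, 2.233e-07]  ψ = [1, 0, 0, 0, 0]  (obs o_4=1)
t=5: δ = [1.240e-08, 8.269e-09, 6.202e-09, 6.202e-09, 6.202e-09]  ψ = [4, 2, 4, 2, 4]  (obs o_5=2)
backtrack: best end state = 0; path = [1, 0, 4, 0, 4, 0]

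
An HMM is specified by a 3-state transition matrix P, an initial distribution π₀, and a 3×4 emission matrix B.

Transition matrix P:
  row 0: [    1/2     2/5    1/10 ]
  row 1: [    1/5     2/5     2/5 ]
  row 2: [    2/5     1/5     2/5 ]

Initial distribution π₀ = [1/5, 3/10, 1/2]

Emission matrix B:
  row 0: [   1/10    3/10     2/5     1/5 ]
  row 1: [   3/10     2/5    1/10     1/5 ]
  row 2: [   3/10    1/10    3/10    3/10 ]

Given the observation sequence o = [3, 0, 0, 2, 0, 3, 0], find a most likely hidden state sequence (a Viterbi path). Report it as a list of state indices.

t=0: δ = [4.000e-02, 6.000e-02, 1.500e-01]  (obs o_0=3)
t=1: δ = [6.000e-03, 9.000e-03, 1.800e-02]  ψ = [2, 2, 2]  (obs o_1=0)
t=2: δ = [7.200e-04, 1.080e-03, 2.160e-03]  ψ = [2, 1, 2]  (obs o_2=0)
t=3: δ = [3.456e-04, 4.320e-05, 2.592e-04]  ψ = [2, 1, 2]  (obs o_3=2)
t=4: δ = [1.728e-05, 4.147e-05, 3.110e-05]  ψ = [0, 0, 2]  (obs o_4=0)
t=5: δ = [2.488e-06, 3.318e-06, 4.977e-06]  ψ = [2, 1, 1]  (obs o_5=3)
t=6: δ = [1.991e-07, 3.981e-07, 5.972e-07]  ψ = [2, 1, 2]  (obs o_6=0)
backtrack: best end state = 2; path = [2, 2, 2, 0, 1, 2, 2]

path = [2, 2, 2, 0, 1, 2, 2]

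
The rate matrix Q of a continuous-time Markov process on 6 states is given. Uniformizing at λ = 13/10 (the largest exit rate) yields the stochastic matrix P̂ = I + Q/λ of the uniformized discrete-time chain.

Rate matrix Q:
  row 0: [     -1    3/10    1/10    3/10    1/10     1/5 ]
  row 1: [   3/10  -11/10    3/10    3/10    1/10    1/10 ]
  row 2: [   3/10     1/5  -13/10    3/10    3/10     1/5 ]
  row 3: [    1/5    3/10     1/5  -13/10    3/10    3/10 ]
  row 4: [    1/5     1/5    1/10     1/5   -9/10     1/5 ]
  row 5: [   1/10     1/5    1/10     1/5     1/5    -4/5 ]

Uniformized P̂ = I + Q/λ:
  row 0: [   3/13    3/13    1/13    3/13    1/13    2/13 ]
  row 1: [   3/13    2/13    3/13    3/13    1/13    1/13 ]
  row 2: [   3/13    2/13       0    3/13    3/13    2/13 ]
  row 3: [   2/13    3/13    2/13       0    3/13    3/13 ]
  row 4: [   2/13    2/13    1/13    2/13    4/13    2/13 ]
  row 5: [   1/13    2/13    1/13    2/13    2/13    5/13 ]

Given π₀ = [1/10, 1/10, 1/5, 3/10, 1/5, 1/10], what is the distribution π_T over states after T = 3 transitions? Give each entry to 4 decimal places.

π = [0.1743, 0.1802, 0.1089, 0.1635, 0.1751, 0.1980]

t=0: π = [0.1000, 0.1000, 0.2000, 0.3000, 0.2000, 0.1000]
t=1: π = [0.1769, 0.1846, 0.1000, 0.1385, 0.2077, 0.1923]
t=2: π = [0.1746, 0.1781, 0.1083, 0.1680, 0.1763, 0.1947]
t=3: π = [0.1743, 0.1802, 0.1089, 0.1635, 0.1751, 0.1980]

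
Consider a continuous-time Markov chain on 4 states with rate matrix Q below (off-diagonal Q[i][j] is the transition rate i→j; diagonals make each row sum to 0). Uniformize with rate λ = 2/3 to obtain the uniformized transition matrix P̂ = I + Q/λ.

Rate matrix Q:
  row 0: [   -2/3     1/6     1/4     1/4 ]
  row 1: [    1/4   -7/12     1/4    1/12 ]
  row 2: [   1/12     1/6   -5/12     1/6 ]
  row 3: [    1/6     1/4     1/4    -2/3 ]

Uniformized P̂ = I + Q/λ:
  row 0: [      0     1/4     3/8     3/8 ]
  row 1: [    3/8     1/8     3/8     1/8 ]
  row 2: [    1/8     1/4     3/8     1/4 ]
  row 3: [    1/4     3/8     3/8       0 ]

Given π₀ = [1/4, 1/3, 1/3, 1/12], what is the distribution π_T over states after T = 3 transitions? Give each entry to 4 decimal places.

t=0: π = [0.2500, 0.3333, 0.3333, 0.0833]
t=1: π = [0.1875, 0.2188, 0.3750, 0.2188]
t=2: π = [0.1836, 0.2500, 0.3750, 0.1914]
t=3: π = [0.1885, 0.2427, 0.3750, 0.1938]

π = [0.1885, 0.2427, 0.3750, 0.1938]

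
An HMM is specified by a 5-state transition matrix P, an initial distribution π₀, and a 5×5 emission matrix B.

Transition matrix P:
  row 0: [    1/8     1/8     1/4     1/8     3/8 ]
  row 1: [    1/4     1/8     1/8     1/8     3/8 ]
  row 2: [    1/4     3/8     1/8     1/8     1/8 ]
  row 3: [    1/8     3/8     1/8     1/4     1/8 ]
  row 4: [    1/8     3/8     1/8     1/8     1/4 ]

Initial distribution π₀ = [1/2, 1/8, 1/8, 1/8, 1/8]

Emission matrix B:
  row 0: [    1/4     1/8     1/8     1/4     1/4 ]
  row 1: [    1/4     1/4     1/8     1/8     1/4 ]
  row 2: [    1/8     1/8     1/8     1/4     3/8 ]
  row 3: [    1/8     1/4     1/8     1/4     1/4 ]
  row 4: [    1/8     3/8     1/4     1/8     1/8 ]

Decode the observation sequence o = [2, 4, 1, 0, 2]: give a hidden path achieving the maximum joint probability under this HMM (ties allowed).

path = [4, 1, 4, 1, 4]

t=0: δ = [6.250e-02, 1.562e-02, 1.562e-02, 1.562e-02, 3.125e-02]  (obs o_0=2)
t=1: δ = [1.953e-03, 2.930e-03, 5.859e-03, 1.953e-03, 2.930e-03]  ψ = [0, 4, 0, 0, 0]  (obs o_1=4)
t=2: δ = [1.831e-04, 5.493e-04, 9.155e-05, 1.831e-04, 4.120e-04]  ψ = [2, 2, 2, 2, 1]  (obs o_2=1)
t=3: δ = [3.433e-05, 3.862e-05, 8.583e-06, 8.583e-06, 2.575e-05]  ψ = [1, 4, 1, 1, 1]  (obs o_3=0)
t=4: δ = [1.207e-06, 1.207e-06, 1.073e-06, 6.035e-07, 3.621e-06]  ψ = [1, 4, 0, 1, 1]  (obs o_4=2)
backtrack: best end state = 4; path = [4, 1, 4, 1, 4]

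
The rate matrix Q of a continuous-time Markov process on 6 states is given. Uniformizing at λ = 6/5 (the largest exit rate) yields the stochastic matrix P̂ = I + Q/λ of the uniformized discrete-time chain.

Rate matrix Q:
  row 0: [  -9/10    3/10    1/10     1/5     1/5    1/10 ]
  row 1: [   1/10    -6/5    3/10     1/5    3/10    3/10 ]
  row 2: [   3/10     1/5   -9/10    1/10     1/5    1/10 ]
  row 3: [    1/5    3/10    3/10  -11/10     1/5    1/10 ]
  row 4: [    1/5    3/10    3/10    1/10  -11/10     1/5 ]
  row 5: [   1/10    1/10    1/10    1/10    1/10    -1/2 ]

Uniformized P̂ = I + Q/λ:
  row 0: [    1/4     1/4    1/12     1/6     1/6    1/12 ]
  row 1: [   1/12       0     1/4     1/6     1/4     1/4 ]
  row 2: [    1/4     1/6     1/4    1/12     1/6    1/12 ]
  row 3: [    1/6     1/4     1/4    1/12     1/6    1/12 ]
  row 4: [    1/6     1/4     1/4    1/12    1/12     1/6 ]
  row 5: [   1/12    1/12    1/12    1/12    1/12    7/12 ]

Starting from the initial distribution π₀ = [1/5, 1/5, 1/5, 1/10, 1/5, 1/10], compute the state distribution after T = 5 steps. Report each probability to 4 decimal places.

π = [0.1628, 0.1559, 0.1832, 0.1100, 0.1476, 0.2405]

t=0: π = [0.2000, 0.2000, 0.2000, 0.1000, 0.2000, 0.1000]
t=1: π = [0.1750, 0.1667, 0.2000, 0.1167, 0.1583, 0.1833]
t=2: π = [0.1688, 0.1611, 0.1903, 0.1118, 0.1521, 0.2160]
t=3: π = [0.1652, 0.1579, 0.1859, 0.1108, 0.1494, 0.2308]
t=4: π = [0.1635, 0.1566, 0.1840, 0.1103, 0.1481, 0.2375]
t=5: π = [0.1628, 0.1559, 0.1832, 0.1100, 0.1476, 0.2405]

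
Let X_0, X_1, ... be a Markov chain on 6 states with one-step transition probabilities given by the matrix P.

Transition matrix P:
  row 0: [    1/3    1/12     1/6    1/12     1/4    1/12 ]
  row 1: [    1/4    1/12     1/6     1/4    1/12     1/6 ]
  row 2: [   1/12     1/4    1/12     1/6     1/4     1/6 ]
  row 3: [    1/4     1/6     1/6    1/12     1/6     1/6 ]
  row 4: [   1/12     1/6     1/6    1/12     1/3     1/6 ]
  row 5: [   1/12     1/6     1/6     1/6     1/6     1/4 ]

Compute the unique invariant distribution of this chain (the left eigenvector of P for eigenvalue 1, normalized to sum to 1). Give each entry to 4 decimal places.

π = [0.1750, 0.1522, 0.1538, 0.1353, 0.2177, 0.1659]

Balance equations π_j = Σ_i π_i·P[i][j]:
  π_0 = 1/3·π_0 + 1/4·π_1 + 1/12·π_2 + 1/4·π_3 + 1/12·π_4 + 1/12·π_5
  π_1 = 1/12·π_0 + 1/12·π_1 + 1/4·π_2 + 1/6·π_3 + 1/6·π_4 + 1/6·π_5
  π_2 = 1/6·π_0 + 1/6·π_1 + 1/12·π_2 + 1/6·π_3 + 1/6·π_4 + 1/6·π_5
  π_3 = 1/12·π_0 + 1/4·π_1 + 1/6·π_2 + 1/12·π_3 + 1/12·π_4 + 1/6·π_5
  π_4 = 1/4·π_0 + 1/12·π_1 + 1/4·π_2 + 1/6·π_3 + 1/3·π_4 + 1/6·π_5
  normalize: π_0 + π_1 + π_2 + π_3 + π_4 + π_5 = 1
Solving the linear system gives exactly π = [17949/102557, 15611/102557, 2/13, 1983/14651, 3189/14651, 17015/102557].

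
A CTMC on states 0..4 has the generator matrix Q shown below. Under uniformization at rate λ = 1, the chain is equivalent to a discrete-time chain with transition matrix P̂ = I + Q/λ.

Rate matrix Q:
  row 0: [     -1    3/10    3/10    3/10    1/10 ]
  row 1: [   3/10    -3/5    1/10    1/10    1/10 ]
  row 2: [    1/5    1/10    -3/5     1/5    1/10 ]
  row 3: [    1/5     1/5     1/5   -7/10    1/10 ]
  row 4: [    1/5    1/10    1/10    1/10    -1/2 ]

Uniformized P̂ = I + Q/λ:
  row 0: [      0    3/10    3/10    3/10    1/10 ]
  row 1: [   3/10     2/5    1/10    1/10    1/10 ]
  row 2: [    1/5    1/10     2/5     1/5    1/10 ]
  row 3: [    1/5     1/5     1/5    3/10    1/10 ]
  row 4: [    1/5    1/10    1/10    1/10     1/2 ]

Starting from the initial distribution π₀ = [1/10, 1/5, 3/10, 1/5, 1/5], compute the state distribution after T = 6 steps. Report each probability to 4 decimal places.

t=0: π = [0.1000, 0.2000, 0.3000, 0.2000, 0.2000]
t=1: π = [0.2000, 0.2000, 0.2300, 0.1900, 0.1800]
t=2: π = [0.1800, 0.2190, 0.2280, 0.2010, 0.1720]
t=3: π = [0.1859, 0.2218, 0.2245, 0.1990, 0.1688]
t=4: π = [0.1850, 0.2236, 0.2244, 0.1994, 0.1675]
t=5: π = [0.1854, 0.2240, 0.2243, 0.1993, 0.1670]
t=6: π = [0.1853, 0.2242, 0.2243, 0.1994, 0.1668]

π = [0.1853, 0.2242, 0.2243, 0.1994, 0.1668]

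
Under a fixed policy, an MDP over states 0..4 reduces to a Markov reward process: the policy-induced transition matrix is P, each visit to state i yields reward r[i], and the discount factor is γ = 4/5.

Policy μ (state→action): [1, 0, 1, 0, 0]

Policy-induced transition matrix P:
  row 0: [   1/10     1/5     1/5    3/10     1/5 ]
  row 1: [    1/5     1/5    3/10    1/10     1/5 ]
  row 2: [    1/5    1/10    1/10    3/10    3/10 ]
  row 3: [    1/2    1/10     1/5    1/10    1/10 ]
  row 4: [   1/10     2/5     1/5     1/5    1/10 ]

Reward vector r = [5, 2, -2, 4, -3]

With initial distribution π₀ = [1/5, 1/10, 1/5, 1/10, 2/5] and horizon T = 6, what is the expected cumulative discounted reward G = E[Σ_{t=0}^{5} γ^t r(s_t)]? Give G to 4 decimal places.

t=0: π = [0.2000, 0.1000, 0.2000, 0.1000, 0.4000], E[r] = 0.0000, γ^t·E[r] = 0.000000, running G = 0.000000
t=1: π = [0.1700, 0.2500, 0.1900, 0.2200, 0.1700], E[r] = 1.3400, γ^t·E[r] = 1.072000, running G = 1.072000
t=2: π = [0.2320, 0.1930, 0.2060, 0.1890, 0.1800], E[r] = 1.3500, γ^t·E[r] = 0.864000, running G = 1.936000
t=3: π = [0.2155, 0.1965, 0.1987, 0.2056, 0.1837], E[r] = 1.3444, γ^t·E[r] = 0.688333, running G = 2.624333
t=4: π = [0.2218, 0.1963, 0.1998, 0.2012, 0.1809], E[r] = 1.3639, γ^t·E[r] = 0.558645, running G = 3.182978
t=5: π = [0.2201, 0.1961, 0.1997, 0.2024, 0.1818], E[r] = 1.3577, γ^t·E[r] = 0.444877, running G = 3.627855

G = 3.6279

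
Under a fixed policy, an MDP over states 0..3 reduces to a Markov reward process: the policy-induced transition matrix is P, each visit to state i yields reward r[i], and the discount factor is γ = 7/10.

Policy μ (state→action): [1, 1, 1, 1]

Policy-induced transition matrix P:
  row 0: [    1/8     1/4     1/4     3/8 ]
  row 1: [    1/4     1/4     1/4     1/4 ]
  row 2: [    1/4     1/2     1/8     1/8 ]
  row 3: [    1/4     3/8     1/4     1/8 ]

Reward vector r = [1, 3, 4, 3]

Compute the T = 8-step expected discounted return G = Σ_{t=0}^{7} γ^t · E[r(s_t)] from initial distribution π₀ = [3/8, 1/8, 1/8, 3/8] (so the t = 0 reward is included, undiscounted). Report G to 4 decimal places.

G = 8.3551

t=0: π = [0.3750, 0.1250, 0.1250, 0.3750], E[r] = 2.3750, γ^t·E[r] = 2.375000, running G = 2.375000
t=1: π = [0.2031, 0.3281, 0.2344, 0.2344], E[r] = 2.8281, γ^t·E[r] = 1.979688, running G = 4.354688
t=2: π = [0.2246, 0.3379, 0.2207, 0.2168], E[r] = 2.7715, γ^t·E[r] = 1.358027, running G = 5.712715
t=3: π = [0.2219, 0.3323, 0.2224, 0.2234], E[r] = 2.7786, γ^t·E[r] = 0.953048, running G = 6.665762
t=4: π = [0.2223, 0.3335, 0.2222, 0.2220], E[r] = 2.7777, γ^t·E[r] = 0.666921, running G = 7.332683
t=5: π = [0.2222, 0.3333, 0.2222, 0.2223], E[r] = 2.7778, γ^t·E[r] = 0.466863, running G = 7.799546
t=6: π = [0.2222, 0.3333, 0.2222, 0.2222], E[r] = 2.7778, γ^t·E[r] = 0.326803, running G = 8.126349
t=7: π = [0.2222, 0.3333, 0.2222, 0.2222], E[r] = 2.7778, γ^t·E[r] = 0.228762, running G = 8.355111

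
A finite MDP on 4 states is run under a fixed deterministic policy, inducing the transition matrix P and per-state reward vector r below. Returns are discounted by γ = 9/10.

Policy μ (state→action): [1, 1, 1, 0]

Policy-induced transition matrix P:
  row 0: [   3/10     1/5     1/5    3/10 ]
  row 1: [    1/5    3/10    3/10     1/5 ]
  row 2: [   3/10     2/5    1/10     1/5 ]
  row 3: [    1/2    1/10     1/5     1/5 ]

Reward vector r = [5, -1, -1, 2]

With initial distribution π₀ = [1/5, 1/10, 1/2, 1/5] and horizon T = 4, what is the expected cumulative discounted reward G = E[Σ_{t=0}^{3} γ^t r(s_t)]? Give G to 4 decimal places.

G = 4.7519

t=0: π = [0.2000, 0.1000, 0.5000, 0.2000], E[r] = 0.8000, γ^t·E[r] = 0.800000, running G = 0.800000
t=1: π = [0.3300, 0.2900, 0.1600, 0.2200], E[r] = 1.6400, γ^t·E[r] = 1.476000, running G = 2.276000
t=2: π = [0.3150, 0.2390, 0.2130, 0.2330], E[r] = 1.5890, γ^t·E[r] = 1.287090, running G = 3.563090
t=3: π = [0.3227, 0.2432, 0.2026, 0.2315], E[r] = 1.6307, γ^t·E[r] = 1.188780, running G = 4.751870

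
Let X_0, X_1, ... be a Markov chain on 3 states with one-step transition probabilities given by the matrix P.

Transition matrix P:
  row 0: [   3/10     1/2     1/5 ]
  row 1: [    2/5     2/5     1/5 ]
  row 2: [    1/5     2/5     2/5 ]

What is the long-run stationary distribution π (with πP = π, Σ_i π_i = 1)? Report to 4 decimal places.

π = [0.3182, 0.4318, 0.2500]

Balance equations π_j = Σ_i π_i·P[i][j]:
  π_0 = 3/10·π_0 + 2/5·π_1 + 1/5·π_2
  π_1 = 1/2·π_0 + 2/5·π_1 + 2/5·π_2
  normalize: π_0 + π_1 + π_2 = 1
Solving the linear system gives exactly π = [7/22, 19/44, 1/4].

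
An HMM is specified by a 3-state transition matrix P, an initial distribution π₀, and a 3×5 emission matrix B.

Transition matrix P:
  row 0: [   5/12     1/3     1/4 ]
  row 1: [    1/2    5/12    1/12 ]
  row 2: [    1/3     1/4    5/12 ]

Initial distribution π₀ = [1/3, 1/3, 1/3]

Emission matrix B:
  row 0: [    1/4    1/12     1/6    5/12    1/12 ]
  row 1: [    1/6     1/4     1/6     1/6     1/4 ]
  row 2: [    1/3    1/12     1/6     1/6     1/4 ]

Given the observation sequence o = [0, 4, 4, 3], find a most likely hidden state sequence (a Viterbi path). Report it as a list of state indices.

t=0: δ = [8.333e-02, 5.556e-02, 1.111e-01]  (obs o_0=0)
t=1: δ = [3.086e-03, 6.944e-03, 1.157e-02]  ψ = [2, 0, 2]  (obs o_1=4)
t=2: δ = [3.215e-04, 7.234e-04, 1.206e-03]  ψ = [2, 1, 2]  (obs o_2=4)
t=3: δ = [1.674e-04, 5.023e-05, 8.372e-05]  ψ = [2, 1, 2]  (obs o_3=3)
backtrack: best end state = 0; path = [2, 2, 2, 0]

path = [2, 2, 2, 0]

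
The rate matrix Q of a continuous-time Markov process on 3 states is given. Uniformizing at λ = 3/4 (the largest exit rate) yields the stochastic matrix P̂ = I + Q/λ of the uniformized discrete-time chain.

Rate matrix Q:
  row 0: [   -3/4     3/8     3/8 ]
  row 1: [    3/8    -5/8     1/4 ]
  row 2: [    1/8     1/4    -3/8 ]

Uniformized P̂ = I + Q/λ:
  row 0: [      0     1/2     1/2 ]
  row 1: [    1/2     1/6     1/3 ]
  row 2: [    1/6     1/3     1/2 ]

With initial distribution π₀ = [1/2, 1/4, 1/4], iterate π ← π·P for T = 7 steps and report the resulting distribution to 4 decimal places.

t=0: π = [0.5000, 0.2500, 0.2500]
t=1: π = [0.1667, 0.3750, 0.4583]
t=2: π = [0.2639, 0.2986, 0.4375]
t=3: π = [0.2222, 0.3275, 0.4502]
t=4: π = [0.2388, 0.3158, 0.4454]
t=5: π = [0.2321, 0.3205, 0.4474]
t=6: π = [0.2348, 0.3186, 0.4466]
t=7: π = [0.2337, 0.3194, 0.4469]

π = [0.2337, 0.3194, 0.4469]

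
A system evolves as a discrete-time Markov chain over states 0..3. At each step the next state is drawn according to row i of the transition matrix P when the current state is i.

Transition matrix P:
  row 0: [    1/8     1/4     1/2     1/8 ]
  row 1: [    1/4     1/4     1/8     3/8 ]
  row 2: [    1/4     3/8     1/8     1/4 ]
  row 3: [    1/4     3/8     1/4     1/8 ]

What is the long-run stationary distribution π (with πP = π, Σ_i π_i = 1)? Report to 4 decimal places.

π = [0.2222, 0.3086, 0.2373, 0.2318]

Balance equations π_j = Σ_i π_i·P[i][j]:
  π_0 = 1/8·π_0 + 1/4·π_1 + 1/4·π_2 + 1/4·π_3
  π_1 = 1/4·π_0 + 1/4·π_1 + 3/8·π_2 + 3/8·π_3
  π_2 = 1/2·π_0 + 1/8·π_1 + 1/8·π_2 + 1/4·π_3
  normalize: π_0 + π_1 + π_2 + π_3 = 1
Solving the linear system gives exactly π = [2/9, 25/81, 173/729, 169/729].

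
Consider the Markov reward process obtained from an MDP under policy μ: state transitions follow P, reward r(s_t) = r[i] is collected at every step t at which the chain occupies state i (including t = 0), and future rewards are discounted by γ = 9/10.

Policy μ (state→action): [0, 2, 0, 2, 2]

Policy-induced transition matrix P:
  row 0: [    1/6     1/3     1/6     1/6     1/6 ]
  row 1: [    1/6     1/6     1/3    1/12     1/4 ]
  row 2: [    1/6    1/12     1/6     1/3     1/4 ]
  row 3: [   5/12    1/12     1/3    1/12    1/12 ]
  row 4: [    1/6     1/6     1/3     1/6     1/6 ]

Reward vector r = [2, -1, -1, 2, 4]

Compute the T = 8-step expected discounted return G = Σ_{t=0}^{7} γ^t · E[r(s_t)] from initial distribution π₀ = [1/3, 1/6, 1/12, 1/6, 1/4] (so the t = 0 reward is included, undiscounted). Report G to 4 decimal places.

t=0: π = [0.3333, 0.1667, 0.0833, 0.1667, 0.2500], E[r] = 1.7500, γ^t·E[r] = 1.750000, running G = 1.750000
t=1: π = [0.2083, 0.2014, 0.2639, 0.1528, 0.1736], E[r] = 0.9514, γ^t·E[r] = 0.856250, running G = 2.606250
t=2: π = [0.2049, 0.1667, 0.2546, 0.1811, 0.1927], E[r] = 1.1215, γ^t·E[r] = 0.908438, running G = 3.514688
t=3: π = [0.2120, 0.1645, 0.2568, 0.1801, 0.1867], E[r] = 1.1096, γ^t·E[r] = 0.808910, running G = 4.323598
t=4: π = [0.2117, 0.1656, 0.2552, 0.1807, 0.1868], E[r] = 1.1111, γ^t·E[r] = 0.729003, running G = 5.052600
t=5: π = [0.2119, 0.1656, 0.2555, 0.1803, 0.1867], E[r] = 1.1099, γ^t·E[r] = 0.655409, running G = 5.708009
t=6: π = [0.2118, 0.1657, 0.2554, 0.1804, 0.1867], E[r] = 1.1102, γ^t·E[r] = 0.589999, running G = 6.298008
t=7: π = [0.2118, 0.1656, 0.2555, 0.1804, 0.1867], E[r] = 1.1101, γ^t·E[r] = 0.530972, running G = 6.828980

G = 6.8290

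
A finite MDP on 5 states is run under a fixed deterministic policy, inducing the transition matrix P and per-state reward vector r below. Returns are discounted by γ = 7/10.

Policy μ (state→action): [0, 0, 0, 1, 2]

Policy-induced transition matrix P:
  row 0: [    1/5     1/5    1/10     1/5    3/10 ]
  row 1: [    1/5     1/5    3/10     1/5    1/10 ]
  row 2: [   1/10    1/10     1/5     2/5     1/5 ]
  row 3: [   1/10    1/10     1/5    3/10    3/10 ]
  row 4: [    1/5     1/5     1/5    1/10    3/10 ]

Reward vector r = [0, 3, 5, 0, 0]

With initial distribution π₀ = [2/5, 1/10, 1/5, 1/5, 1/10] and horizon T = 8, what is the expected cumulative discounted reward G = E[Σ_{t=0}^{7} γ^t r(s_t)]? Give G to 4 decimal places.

G = 4.3505

t=0: π = [0.4000, 0.1000, 0.2000, 0.2000, 0.1000], E[r] = 1.3000, γ^t·E[r] = 1.300000, running G = 1.300000
t=1: π = [0.1600, 0.1600, 0.1700, 0.2500, 0.2600], E[r] = 1.3300, γ^t·E[r] = 0.931000, running G = 2.231000
t=2: π = [0.1580, 0.1580, 0.2000, 0.2330, 0.2510], E[r] = 1.4740, γ^t·E[r] = 0.722260, running G = 2.953260
t=3: π = [0.1567, 0.1567, 0.2000, 0.2382, 0.2484], E[r] = 1.4701, γ^t·E[r] = 0.504244, running G = 3.457504
t=4: π = [0.1562, 0.1562, 0.2000, 0.2390, 0.2487], E[r] = 1.4685, γ^t·E[r] = 0.352596, running G = 3.810101
t=5: π = [0.1561, 0.1561, 0.2000, 0.2390, 0.2488], E[r] = 1.4683, γ^t·E[r] = 0.246778, running G = 4.056879
t=6: π = [0.1561, 0.1561, 0.2000, 0.2390, 0.2488], E[r] = 1.4683, γ^t·E[r] = 0.172743, running G = 4.229622
t=7: π = [0.1561, 0.1561, 0.2000, 0.2390, 0.2488], E[r] = 1.4683, γ^t·E[r] = 0.120920, running G = 4.350542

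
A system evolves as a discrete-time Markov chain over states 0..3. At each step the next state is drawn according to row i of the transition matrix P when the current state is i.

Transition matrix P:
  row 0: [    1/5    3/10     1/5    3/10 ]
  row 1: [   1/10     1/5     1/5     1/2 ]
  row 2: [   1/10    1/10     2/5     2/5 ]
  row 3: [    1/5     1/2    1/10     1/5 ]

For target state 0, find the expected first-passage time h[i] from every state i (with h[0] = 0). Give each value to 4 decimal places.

First-step conditioning: h[0] = 0; for i ≠ 0, h[i] = 1 + Σ_k P[i][k]·h[k].
  h[1] = 1 + 1/5·h[1] + 1/5·h[2] + 1/2·h[3]
  h[2] = 1 + 1/10·h[1] + 2/5·h[2] + 2/5·h[3]
  h[3] = 1 + 1/2·h[1] + 1/10·h[2] + 1/5·h[3]
Solving the 3×3 linear system over states ≠ 0 gives exactly h = [0, 1030/141, 1040/141, 950/141] (h[0] = 0 is the target).

h = [0.0000, 7.3050, 7.3759, 6.7376]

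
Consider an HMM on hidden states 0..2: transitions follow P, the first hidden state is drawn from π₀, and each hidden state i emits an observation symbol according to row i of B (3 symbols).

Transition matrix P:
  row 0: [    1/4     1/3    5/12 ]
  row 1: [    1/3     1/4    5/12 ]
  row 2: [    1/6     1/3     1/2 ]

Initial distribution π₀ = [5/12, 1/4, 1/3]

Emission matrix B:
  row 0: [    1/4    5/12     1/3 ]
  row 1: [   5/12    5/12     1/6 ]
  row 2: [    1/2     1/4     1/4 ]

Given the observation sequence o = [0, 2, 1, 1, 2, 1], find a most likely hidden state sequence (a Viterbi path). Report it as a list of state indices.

t=0: δ = [1.042e-01, 1.042e-01, 1.667e-01]  (obs o_0=0)
t=1: δ = [1.157e-02, 9.259e-03, 2.083e-02]  ψ = [1, 2, 2]  (obs o_1=2)
t=2: δ = [1.447e-03, 2.894e-03, 2.604e-03]  ψ = [2, 2, 2]  (obs o_2=1)
t=3: δ = [4.019e-04, 3.617e-04, 3.255e-04]  ψ = [1, 2, 2]  (obs o_3=1)
t=4: δ = [4.019e-05, 2.233e-05, 4.186e-05]  ψ = [1, 0, 0]  (obs o_4=2)
t=5: δ = [4.186e-06, 5.814e-06, 5.233e-06]  ψ = [0, 2, 2]  (obs o_5=1)
backtrack: best end state = 1; path = [2, 2, 1, 0, 2, 1]

path = [2, 2, 1, 0, 2, 1]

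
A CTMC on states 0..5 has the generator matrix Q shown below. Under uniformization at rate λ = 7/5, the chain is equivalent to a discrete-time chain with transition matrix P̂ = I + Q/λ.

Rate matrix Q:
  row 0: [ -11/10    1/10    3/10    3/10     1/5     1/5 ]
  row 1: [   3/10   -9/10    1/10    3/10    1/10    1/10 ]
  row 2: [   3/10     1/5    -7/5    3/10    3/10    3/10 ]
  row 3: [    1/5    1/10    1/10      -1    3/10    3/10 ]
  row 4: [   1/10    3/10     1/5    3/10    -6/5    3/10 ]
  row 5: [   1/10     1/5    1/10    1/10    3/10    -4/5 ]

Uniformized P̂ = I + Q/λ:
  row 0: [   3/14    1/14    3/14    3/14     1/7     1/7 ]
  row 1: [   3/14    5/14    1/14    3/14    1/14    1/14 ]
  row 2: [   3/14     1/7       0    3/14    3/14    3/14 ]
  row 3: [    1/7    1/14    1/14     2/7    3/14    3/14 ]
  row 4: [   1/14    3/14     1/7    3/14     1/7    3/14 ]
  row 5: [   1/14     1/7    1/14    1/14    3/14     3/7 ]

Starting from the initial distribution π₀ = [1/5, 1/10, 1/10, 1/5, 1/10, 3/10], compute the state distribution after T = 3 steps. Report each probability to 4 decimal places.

t=0: π = [0.2000, 0.1000, 0.1000, 0.2000, 0.1000, 0.3000]
t=1: π = [0.1429, 0.1429, 0.1000, 0.1857, 0.1786, 0.2500]
t=2: π = [0.1398, 0.1628, 0.0974, 0.1918, 0.1709, 0.2372]
t=3: π = [0.1423, 0.1663, 0.0966, 0.1941, 0.1688, 0.2319]

π = [0.1423, 0.1663, 0.0966, 0.1941, 0.1688, 0.2319]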